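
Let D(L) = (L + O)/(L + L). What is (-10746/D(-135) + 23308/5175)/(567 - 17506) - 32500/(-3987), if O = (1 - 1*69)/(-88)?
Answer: 360356391502456/38224696039725 ≈ 9.4273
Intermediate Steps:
O = 17/22 (O = (1 - 69)*(-1/88) = -68*(-1/88) = 17/22 ≈ 0.77273)
D(L) = (17/22 + L)/(2*L) (D(L) = (L + 17/22)/(L + L) = (17/22 + L)/((2*L)) = (17/22 + L)*(1/(2*L)) = (17/22 + L)/(2*L))
(-10746/D(-135) + 23308/5175)/(567 - 17506) - 32500/(-3987) = (-10746*(-5940/(17 + 22*(-135))) + 23308/5175)/(567 - 17506) - 32500/(-3987) = (-10746*(-5940/(17 - 2970)) + 23308*(1/5175))/(-16939) - 32500*(-1/3987) = (-10746/((1/44)*(-1/135)*(-2953)) + 23308/5175)*(-1/16939) + 32500/3987 = (-10746/2953/5940 + 23308/5175)*(-1/16939) + 32500/3987 = (-10746*5940/2953 + 23308/5175)*(-1/16939) + 32500/3987 = (-63831240/2953 + 23308/5175)*(-1/16939) + 32500/3987 = -330257838476/15281775*(-1/16939) + 32500/3987 = 330257838476/258857986725 + 32500/3987 = 360356391502456/38224696039725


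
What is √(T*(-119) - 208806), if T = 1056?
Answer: I*√334470 ≈ 578.33*I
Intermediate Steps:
√(T*(-119) - 208806) = √(1056*(-119) - 208806) = √(-125664 - 208806) = √(-334470) = I*√334470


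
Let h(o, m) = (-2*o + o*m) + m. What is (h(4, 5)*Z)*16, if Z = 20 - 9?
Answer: 2992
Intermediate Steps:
h(o, m) = m - 2*o + m*o (h(o, m) = (-2*o + m*o) + m = m - 2*o + m*o)
Z = 11
(h(4, 5)*Z)*16 = ((5 - 2*4 + 5*4)*11)*16 = ((5 - 8 + 20)*11)*16 = (17*11)*16 = 187*16 = 2992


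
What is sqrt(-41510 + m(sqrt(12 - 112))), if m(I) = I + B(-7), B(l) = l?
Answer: sqrt(-41517 + 10*I) ≈ 0.025 + 203.76*I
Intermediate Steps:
m(I) = -7 + I (m(I) = I - 7 = -7 + I)
sqrt(-41510 + m(sqrt(12 - 112))) = sqrt(-41510 + (-7 + sqrt(12 - 112))) = sqrt(-41510 + (-7 + sqrt(-100))) = sqrt(-41510 + (-7 + 10*I)) = sqrt(-41517 + 10*I)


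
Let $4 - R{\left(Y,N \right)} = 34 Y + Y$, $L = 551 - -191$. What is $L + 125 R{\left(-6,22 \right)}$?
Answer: $27492$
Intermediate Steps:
$L = 742$ ($L = 551 + 191 = 742$)
$R{\left(Y,N \right)} = 4 - 35 Y$ ($R{\left(Y,N \right)} = 4 - \left(34 Y + Y\right) = 4 - 35 Y$)
$L + 125 R{\left(-6,22 \right)} = 742 + 125 \left(4 - -210\right) = 742 + 125 \left(4 + 210\right) = 742 + 125 \cdot 214 = 742 + 26750 = 27492$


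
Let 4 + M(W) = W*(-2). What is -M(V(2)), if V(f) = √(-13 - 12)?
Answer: 4 + 10*I ≈ 4.0 + 10.0*I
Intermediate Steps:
V(f) = 5*I (V(f) = √(-25) = 5*I)
M(W) = -4 - 2*W (M(W) = -4 + W*(-2) = -4 - 2*W)
-M(V(2)) = -(-4 - 10*I) = 4 + 10*I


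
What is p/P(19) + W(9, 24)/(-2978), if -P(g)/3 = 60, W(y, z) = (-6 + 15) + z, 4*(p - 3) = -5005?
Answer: 7422697/1072080 ≈ 6.9236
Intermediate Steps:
p = -4993/4 (p = 3 + (1/4)*(-5005) = 3 - 5005/4 = -4993/4 ≈ -1248.3)
W(y, z) = 9 + z
P(g) = -180 (P(g) = -3*60 = -180)
p/P(19) + W(9, 24)/(-2978) = -4993/4/(-180) + (9 + 24)/(-2978) = -4993/4*(-1/180) + 33*(-1/2978) = 4993/720 - 33/2978 = 7422697/1072080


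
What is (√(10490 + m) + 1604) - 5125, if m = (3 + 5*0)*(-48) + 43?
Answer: -3521 + √10389 ≈ -3419.1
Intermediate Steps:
m = -101 (m = (3 + 0)*(-48) + 43 = 3*(-48) + 43 = -144 + 43 = -101)
(√(10490 + m) + 1604) - 5125 = (√(10490 - 101) + 1604) - 5125 = (√10389 + 1604) - 5125 = (1604 + √10389) - 5125 = -3521 + √10389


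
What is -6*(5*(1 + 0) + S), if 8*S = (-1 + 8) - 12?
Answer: -105/4 ≈ -26.250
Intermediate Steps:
S = -5/8 (S = ((-1 + 8) - 12)/8 = (7 - 12)/8 = (⅛)*(-5) = -5/8 ≈ -0.62500)
-6*(5*(1 + 0) + S) = -6*(5*(1 + 0) - 5/8) = -6*(5*1 - 5/8) = -6*(5 - 5/8) = -6*35/8 = -105/4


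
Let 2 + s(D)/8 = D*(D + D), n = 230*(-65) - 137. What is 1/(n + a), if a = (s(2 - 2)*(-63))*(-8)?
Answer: -1/23151 ≈ -4.3195e-5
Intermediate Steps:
n = -15087 (n = -14950 - 137 = -15087)
s(D) = -16 + 16*D² (s(D) = -16 + 8*(D*(D + D)) = -16 + 8*(D*(2*D)) = -16 + 8*(2*D²) = -16 + 16*D²)
a = -8064 (a = ((-16 + 16*(2 - 2)²)*(-63))*(-8) = ((-16 + 16*0²)*(-63))*(-8) = ((-16 + 16*0)*(-63))*(-8) = ((-16 + 0)*(-63))*(-8) = -16*(-63)*(-8) = 1008*(-8) = -8064)
1/(n + a) = 1/(-15087 - 8064) = 1/(-23151) = -1/23151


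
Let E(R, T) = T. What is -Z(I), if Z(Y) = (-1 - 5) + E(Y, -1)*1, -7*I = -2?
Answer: 7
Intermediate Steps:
I = 2/7 (I = -⅐*(-2) = 2/7 ≈ 0.28571)
Z(Y) = -7 (Z(Y) = (-1 - 5) - 1*1 = -6 - 1 = -7)
-Z(I) = -1*(-7) = 7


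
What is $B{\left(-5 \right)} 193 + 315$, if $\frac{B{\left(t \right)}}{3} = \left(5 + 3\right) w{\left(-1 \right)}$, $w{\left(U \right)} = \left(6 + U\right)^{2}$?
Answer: $116115$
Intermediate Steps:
$B{\left(t \right)} = 600$ ($B{\left(t \right)} = 3 \left(5 + 3\right) \left(6 - 1\right)^{2} = 3 \cdot 8 \cdot 5^{2} = 3 \cdot 8 \cdot 25 = 3 \cdot 200 = 600$)
$B{\left(-5 \right)} 193 + 315 = 600 \cdot 193 + 315 = 115800 + 315 = 116115$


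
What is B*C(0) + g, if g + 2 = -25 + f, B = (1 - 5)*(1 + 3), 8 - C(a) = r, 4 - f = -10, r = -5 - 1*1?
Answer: -237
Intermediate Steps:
r = -6 (r = -5 - 1 = -6)
f = 14 (f = 4 - 1*(-10) = 4 + 10 = 14)
C(a) = 14 (C(a) = 8 - 1*(-6) = 8 + 6 = 14)
B = -16 (B = -4*4 = -16)
g = -13 (g = -2 + (-25 + 14) = -2 - 11 = -13)
B*C(0) + g = -16*14 - 13 = -224 - 13 = -237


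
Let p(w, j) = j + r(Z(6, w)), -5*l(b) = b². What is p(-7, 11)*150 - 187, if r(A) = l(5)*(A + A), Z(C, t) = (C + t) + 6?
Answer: -6037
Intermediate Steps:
Z(C, t) = 6 + C + t
l(b) = -b²/5
r(A) = -10*A (r(A) = (-⅕*5²)*(A + A) = (-⅕*25)*(2*A) = -10*A)
p(w, j) = -120 + j - 10*w (p(w, j) = j - 10*(6 + 6 + w) = j - 10*(12 + w) = j + (-120 - 10*w) = -120 + j - 10*w)
p(-7, 11)*150 - 187 = (-120 + 11 - 10*(-7))*150 - 187 = (-120 + 11 + 70)*150 - 187 = -39*150 - 187 = -5850 - 187 = -6037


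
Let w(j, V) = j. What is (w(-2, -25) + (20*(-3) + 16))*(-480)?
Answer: 22080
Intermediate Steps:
(w(-2, -25) + (20*(-3) + 16))*(-480) = (-2 + (20*(-3) + 16))*(-480) = (-2 + (-60 + 16))*(-480) = (-2 - 44)*(-480) = -46*(-480) = 22080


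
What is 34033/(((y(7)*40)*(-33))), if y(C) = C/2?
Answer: -34033/4620 ≈ -7.3664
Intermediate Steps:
y(C) = C/2 (y(C) = C*(½) = C/2)
34033/(((y(7)*40)*(-33))) = 34033/(((((½)*7)*40)*(-33))) = 34033/((((7/2)*40)*(-33))) = 34033/((140*(-33))) = 34033/(-4620) = 34033*(-1/4620) = -34033/4620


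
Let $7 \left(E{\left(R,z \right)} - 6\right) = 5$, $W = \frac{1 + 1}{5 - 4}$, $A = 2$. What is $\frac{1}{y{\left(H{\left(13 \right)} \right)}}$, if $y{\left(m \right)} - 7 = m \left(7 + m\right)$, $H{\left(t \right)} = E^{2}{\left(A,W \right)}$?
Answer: $\frac{2401}{5654175} \approx 0.00042464$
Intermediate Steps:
$W = 2$ ($W = \frac{2}{1} = 2 \cdot 1 = 2$)
$E{\left(R,z \right)} = \frac{47}{7}$ ($E{\left(R,z \right)} = 6 + \frac{1}{7} \cdot 5 = 6 + \frac{5}{7} = \frac{47}{7}$)
$H{\left(t \right)} = \frac{2209}{49}$ ($H{\left(t \right)} = \left(\frac{47}{7}\right)^{2} = \frac{2209}{49}$)
$y{\left(m \right)} = 7 + m \left(7 + m\right)$
$\frac{1}{y{\left(H{\left(13 \right)} \right)}} = \frac{1}{7 + \left(\frac{2209}{49}\right)^{2} + 7 \cdot \frac{2209}{49}} = \frac{1}{7 + \frac{4879681}{2401} + \frac{2209}{7}} = \frac{1}{\frac{5654175}{2401}} = \frac{2401}{5654175}$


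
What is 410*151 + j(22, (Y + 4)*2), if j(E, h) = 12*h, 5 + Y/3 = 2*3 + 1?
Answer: 62150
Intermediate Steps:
Y = 6 (Y = -15 + 3*(2*3 + 1) = -15 + 3*(6 + 1) = -15 + 3*7 = -15 + 21 = 6)
410*151 + j(22, (Y + 4)*2) = 410*151 + 12*((6 + 4)*2) = 61910 + 12*(10*2) = 61910 + 12*20 = 61910 + 240 = 62150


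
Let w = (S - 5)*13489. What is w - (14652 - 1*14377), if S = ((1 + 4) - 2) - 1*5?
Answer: -94698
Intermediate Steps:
S = -2 (S = (5 - 2) - 5 = 3 - 5 = -2)
w = -94423 (w = (-2 - 5)*13489 = -7*13489 = -94423)
w - (14652 - 1*14377) = -94423 - (14652 - 1*14377) = -94423 - (14652 - 14377) = -94423 - 1*275 = -94423 - 275 = -94698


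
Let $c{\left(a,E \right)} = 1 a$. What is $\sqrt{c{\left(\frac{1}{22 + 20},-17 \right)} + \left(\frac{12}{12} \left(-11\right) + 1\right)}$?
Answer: $\frac{i \sqrt{17598}}{42} \approx 3.1585 i$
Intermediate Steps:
$c{\left(a,E \right)} = a$
$\sqrt{c{\left(\frac{1}{22 + 20},-17 \right)} + \left(\frac{12}{12} \left(-11\right) + 1\right)} = \sqrt{\frac{1}{22 + 20} + \left(\frac{12}{12} \left(-11\right) + 1\right)} = \sqrt{\frac{1}{42} + \left(12 \cdot \frac{1}{12} \left(-11\right) + 1\right)} = \sqrt{\frac{1}{42} + \left(1 \left(-11\right) + 1\right)} = \sqrt{\frac{1}{42} + \left(-11 + 1\right)} = \sqrt{\frac{1}{42} - 10} = \sqrt{- \frac{419}{42}} = \frac{i \sqrt{17598}}{42}$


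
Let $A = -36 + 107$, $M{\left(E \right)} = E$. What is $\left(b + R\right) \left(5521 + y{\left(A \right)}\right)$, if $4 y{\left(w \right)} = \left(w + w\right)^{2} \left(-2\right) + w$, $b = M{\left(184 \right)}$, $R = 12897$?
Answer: $- \frac{237721013}{4} \approx -5.943 \cdot 10^{7}$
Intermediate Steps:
$b = 184$
$A = 71$
$y{\left(w \right)} = - 2 w^{2} + \frac{w}{4}$ ($y{\left(w \right)} = \frac{\left(w + w\right)^{2} \left(-2\right) + w}{4} = \frac{\left(2 w\right)^{2} \left(-2\right) + w}{4} = \frac{4 w^{2} \left(-2\right) + w}{4} = \frac{- 8 w^{2} + w}{4} = \frac{w - 8 w^{2}}{4} = - 2 w^{2} + \frac{w}{4}$)
$\left(b + R\right) \left(5521 + y{\left(A \right)}\right) = \left(184 + 12897\right) \left(5521 + \frac{1}{4} \cdot 71 \left(1 - 568\right)\right) = 13081 \left(5521 + \frac{1}{4} \cdot 71 \left(1 - 568\right)\right) = 13081 \left(5521 + \frac{1}{4} \cdot 71 \left(-567\right)\right) = 13081 \left(5521 - \frac{40257}{4}\right) = 13081 \left(- \frac{18173}{4}\right) = - \frac{237721013}{4}$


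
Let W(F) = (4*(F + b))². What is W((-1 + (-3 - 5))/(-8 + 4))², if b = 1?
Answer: 28561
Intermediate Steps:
W(F) = (4 + 4*F)² (W(F) = (4*(F + 1))² = (4*(1 + F))² = (4 + 4*F)²)
W((-1 + (-3 - 5))/(-8 + 4))² = (16*(1 + (-1 + (-3 - 5))/(-8 + 4))²)² = (16*(1 + (-1 - 8)/(-4))²)² = (16*(1 - 9*(-¼))²)² = (16*(1 + 9/4)²)² = (16*(13/4)²)² = (16*(169/16))² = 169² = 28561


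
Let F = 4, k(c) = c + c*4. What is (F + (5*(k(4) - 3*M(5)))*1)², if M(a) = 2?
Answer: 5476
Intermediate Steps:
k(c) = 5*c (k(c) = c + 4*c = 5*c)
(F + (5*(k(4) - 3*M(5)))*1)² = (4 + (5*(5*4 - 3*2))*1)² = (4 + (5*(20 - 6))*1)² = (4 + (5*14)*1)² = (4 + 70*1)² = (4 + 70)² = 74² = 5476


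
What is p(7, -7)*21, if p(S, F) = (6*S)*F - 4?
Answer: -6258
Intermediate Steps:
p(S, F) = -4 + 6*F*S (p(S, F) = 6*F*S - 4 = -4 + 6*F*S)
p(7, -7)*21 = (-4 + 6*(-7)*7)*21 = (-4 - 294)*21 = -298*21 = -6258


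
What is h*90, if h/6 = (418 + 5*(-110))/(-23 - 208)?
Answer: 2160/7 ≈ 308.57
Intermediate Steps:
h = 24/7 (h = 6*((418 + 5*(-110))/(-23 - 208)) = 6*((418 - 550)/(-231)) = 6*(-132*(-1/231)) = 6*(4/7) = 24/7 ≈ 3.4286)
h*90 = (24/7)*90 = 2160/7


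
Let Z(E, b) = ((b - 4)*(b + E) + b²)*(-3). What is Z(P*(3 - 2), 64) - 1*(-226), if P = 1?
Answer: -23762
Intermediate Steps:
Z(E, b) = -3*b² - 3*(-4 + b)*(E + b) (Z(E, b) = ((-4 + b)*(E + b) + b²)*(-3) = (b² + (-4 + b)*(E + b))*(-3) = -3*b² - 3*(-4 + b)*(E + b))
Z(P*(3 - 2), 64) - 1*(-226) = (-6*64² + 12*(1*(3 - 2)) + 12*64 - 3*1*(3 - 2)*64) - 1*(-226) = (-6*4096 + 12*(1*1) + 768 - 3*1*1*64) + 226 = (-24576 + 12*1 + 768 - 3*1*64) + 226 = (-24576 + 12 + 768 - 192) + 226 = -23988 + 226 = -23762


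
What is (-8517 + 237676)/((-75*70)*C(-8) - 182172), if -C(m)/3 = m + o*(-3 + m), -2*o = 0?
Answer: -229159/308172 ≈ -0.74361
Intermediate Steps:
o = 0 (o = -½*0 = 0)
C(m) = -3*m (C(m) = -3*(m + 0*(-3 + m)) = -3*(m + 0) = -3*m)
(-8517 + 237676)/((-75*70)*C(-8) - 182172) = (-8517 + 237676)/((-75*70)*(-3*(-8)) - 182172) = 229159/(-5250*24 - 182172) = 229159/(-126000 - 182172) = 229159/(-308172) = 229159*(-1/308172) = -229159/308172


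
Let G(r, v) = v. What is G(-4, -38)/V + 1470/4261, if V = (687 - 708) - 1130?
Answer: 1853888/4904411 ≈ 0.37800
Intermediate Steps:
V = -1151 (V = -21 - 1130 = -1151)
G(-4, -38)/V + 1470/4261 = -38/(-1151) + 1470/4261 = -38*(-1/1151) + 1470*(1/4261) = 38/1151 + 1470/4261 = 1853888/4904411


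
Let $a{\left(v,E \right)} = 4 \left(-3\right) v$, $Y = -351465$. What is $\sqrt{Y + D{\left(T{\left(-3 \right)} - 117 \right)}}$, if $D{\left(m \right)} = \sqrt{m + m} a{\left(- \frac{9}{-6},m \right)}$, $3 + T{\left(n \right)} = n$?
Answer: $\sqrt{-351465 - 18 i \sqrt{246}} \approx 0.238 - 592.84 i$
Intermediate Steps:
$T{\left(n \right)} = -3 + n$
$a{\left(v,E \right)} = - 12 v$
$D{\left(m \right)} = - 18 \sqrt{2} \sqrt{m}$ ($D{\left(m \right)} = \sqrt{m + m} \left(- 12 \left(- \frac{9}{-6}\right)\right) = \sqrt{2 m} \left(- 12 \left(\left(-9\right) \left(- \frac{1}{6}\right)\right)\right) = \sqrt{2} \sqrt{m} \left(\left(-12\right) \frac{3}{2}\right) = \sqrt{2} \sqrt{m} \left(-18\right) = - 18 \sqrt{2} \sqrt{m}$)
$\sqrt{Y + D{\left(T{\left(-3 \right)} - 117 \right)}} = \sqrt{-351465 - 18 \sqrt{2} \sqrt{\left(-3 - 3\right) - 117}} = \sqrt{-351465 - 18 \sqrt{2} \sqrt{-6 - 117}} = \sqrt{-351465 - 18 \sqrt{2} \sqrt{-123}} = \sqrt{-351465 - 18 \sqrt{2} i \sqrt{123}} = \sqrt{-351465 - 18 i \sqrt{246}}$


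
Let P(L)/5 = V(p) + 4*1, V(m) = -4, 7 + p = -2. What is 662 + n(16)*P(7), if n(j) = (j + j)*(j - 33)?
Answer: 662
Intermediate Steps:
p = -9 (p = -7 - 2 = -9)
P(L) = 0 (P(L) = 5*(-4 + 4*1) = 5*(-4 + 4) = 5*0 = 0)
n(j) = 2*j*(-33 + j) (n(j) = (2*j)*(-33 + j) = 2*j*(-33 + j))
662 + n(16)*P(7) = 662 + (2*16*(-33 + 16))*0 = 662 + (2*16*(-17))*0 = 662 - 544*0 = 662 + 0 = 662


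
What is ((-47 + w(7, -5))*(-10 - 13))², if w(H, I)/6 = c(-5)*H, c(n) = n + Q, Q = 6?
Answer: 13225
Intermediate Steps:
c(n) = 6 + n (c(n) = n + 6 = 6 + n)
w(H, I) = 6*H (w(H, I) = 6*((6 - 5)*H) = 6*(1*H) = 6*H)
((-47 + w(7, -5))*(-10 - 13))² = ((-47 + 6*7)*(-10 - 13))² = ((-47 + 42)*(-23))² = (-5*(-23))² = 115² = 13225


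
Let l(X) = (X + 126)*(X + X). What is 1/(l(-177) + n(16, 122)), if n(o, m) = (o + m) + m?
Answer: 1/18314 ≈ 5.4603e-5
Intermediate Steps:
l(X) = 2*X*(126 + X) (l(X) = (126 + X)*(2*X) = 2*X*(126 + X))
n(o, m) = o + 2*m (n(o, m) = (m + o) + m = o + 2*m)
1/(l(-177) + n(16, 122)) = 1/(2*(-177)*(126 - 177) + (16 + 2*122)) = 1/(2*(-177)*(-51) + (16 + 244)) = 1/(18054 + 260) = 1/18314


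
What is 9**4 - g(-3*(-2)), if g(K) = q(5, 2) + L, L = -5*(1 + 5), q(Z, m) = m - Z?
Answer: 6594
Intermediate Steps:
L = -30 (L = -5*6 = -30)
g(K) = -33 (g(K) = (2 - 1*5) - 30 = (2 - 5) - 30 = -3 - 30 = -33)
9**4 - g(-3*(-2)) = 9**4 - 1*(-33) = 6561 + 33 = 6594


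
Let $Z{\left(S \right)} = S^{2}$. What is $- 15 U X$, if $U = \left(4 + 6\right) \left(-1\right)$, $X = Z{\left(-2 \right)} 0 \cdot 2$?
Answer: $0$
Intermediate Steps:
$X = 0$ ($X = \left(-2\right)^{2} \cdot 0 \cdot 2 = 4 \cdot 0 \cdot 2 = 0 \cdot 2 = 0$)
$U = -10$ ($U = 10 \left(-1\right) = -10$)
$- 15 U X = \left(-15\right) \left(-10\right) 0 = 150 \cdot 0 = 0$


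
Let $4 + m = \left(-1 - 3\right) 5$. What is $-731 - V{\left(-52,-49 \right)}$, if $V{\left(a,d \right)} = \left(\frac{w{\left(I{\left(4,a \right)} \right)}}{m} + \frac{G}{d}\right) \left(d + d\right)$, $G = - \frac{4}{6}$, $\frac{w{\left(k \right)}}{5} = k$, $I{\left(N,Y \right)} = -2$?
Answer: $- \frac{4133}{6} \approx -688.83$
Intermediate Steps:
$m = -24$ ($m = -4 + \left(-1 - 3\right) 5 = -4 - 20 = -24$)
$w{\left(k \right)} = 5 k$
$G = - \frac{2}{3}$ ($G = \left(-4\right) \frac{1}{6} = - \frac{2}{3} \approx -0.66667$)
$V{\left(a,d \right)} = 2 d \left(\frac{5}{12} - \frac{2}{3 d}\right)$ ($V{\left(a,d \right)} = \left(\frac{5 \left(-2\right)}{-24} - \frac{2}{3 d}\right) \left(d + d\right) = \left(\left(-10\right) \left(- \frac{1}{24}\right) - \frac{2}{3 d}\right) 2 d = \left(\frac{5}{12} - \frac{2}{3 d}\right) 2 d = 2 d \left(\frac{5}{12} - \frac{2}{3 d}\right)$)
$-731 - V{\left(-52,-49 \right)} = -731 - \left(- \frac{4}{3} + \frac{5}{6} \left(-49\right)\right) = -731 - \left(- \frac{4}{3} - \frac{245}{6}\right) = -731 - - \frac{253}{6} = -731 + \frac{253}{6} = - \frac{4133}{6}$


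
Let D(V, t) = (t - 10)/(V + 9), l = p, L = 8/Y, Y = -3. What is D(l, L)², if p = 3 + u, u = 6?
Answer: 361/729 ≈ 0.49520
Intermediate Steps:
L = -8/3 (L = 8/(-3) = 8*(-⅓) = -8/3 ≈ -2.6667)
p = 9 (p = 3 + 6 = 9)
l = 9
D(V, t) = (-10 + t)/(9 + V)
D(l, L)² = ((-10 - 8/3)/(9 + 9))² = (-38/3/18)² = ((1/18)*(-38/3))² = (-19/27)² = 361/729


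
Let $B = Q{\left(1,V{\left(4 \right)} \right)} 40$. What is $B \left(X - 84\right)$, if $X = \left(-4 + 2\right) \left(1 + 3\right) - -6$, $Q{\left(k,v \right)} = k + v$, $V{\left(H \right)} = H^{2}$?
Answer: $-58480$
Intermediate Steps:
$X = -2$ ($X = \left(-2\right) 4 + 6 = -8 + 6 = -2$)
$B = 680$ ($B = \left(1 + 4^{2}\right) 40 = \left(1 + 16\right) 40 = 17 \cdot 40 = 680$)
$B \left(X - 84\right) = 680 \left(-2 - 84\right) = 680 \left(-86\right) = -58480$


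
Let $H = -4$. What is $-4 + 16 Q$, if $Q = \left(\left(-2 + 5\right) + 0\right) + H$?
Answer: $-20$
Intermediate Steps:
$Q = -1$ ($Q = \left(\left(-2 + 5\right) + 0\right) - 4 = \left(3 + 0\right) - 4 = 3 - 4 = -1$)
$-4 + 16 Q = -4 + 16 \left(-1\right) = -4 - 16 = -20$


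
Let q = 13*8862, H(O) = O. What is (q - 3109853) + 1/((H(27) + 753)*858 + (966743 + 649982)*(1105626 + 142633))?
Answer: -6043473755492966704/2018092201015 ≈ -2.9946e+6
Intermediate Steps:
q = 115206
(q - 3109853) + 1/((H(27) + 753)*858 + (966743 + 649982)*(1105626 + 142633)) = (115206 - 3109853) + 1/((27 + 753)*858 + (966743 + 649982)*(1105626 + 142633)) = -2994647 + 1/(780*858 + 1616725*1248259) = -2994647 + 1/(669240 + 2018091531775) = -2994647 + 1/2018092201015 = -6043473755492966704/2018092201015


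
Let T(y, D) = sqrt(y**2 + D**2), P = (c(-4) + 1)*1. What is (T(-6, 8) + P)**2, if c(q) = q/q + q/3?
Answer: 1024/9 ≈ 113.78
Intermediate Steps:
c(q) = 1 + q/3 (c(q) = 1 + q*(1/3) = 1 + q/3)
P = 2/3 (P = ((1 + (1/3)*(-4)) + 1)*1 = ((1 - 4/3) + 1)*1 = (-1/3 + 1)*1 = (2/3)*1 = 2/3 ≈ 0.66667)
T(y, D) = sqrt(D**2 + y**2)
(T(-6, 8) + P)**2 = (sqrt(8**2 + (-6)**2) + 2/3)**2 = (sqrt(64 + 36) + 2/3)**2 = (sqrt(100) + 2/3)**2 = (10 + 2/3)**2 = (32/3)**2 = 1024/9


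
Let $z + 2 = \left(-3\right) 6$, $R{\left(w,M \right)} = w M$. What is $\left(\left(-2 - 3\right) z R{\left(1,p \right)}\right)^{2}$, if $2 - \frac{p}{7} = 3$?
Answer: $490000$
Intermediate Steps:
$p = -7$ ($p = 14 - 21 = -7$)
$R{\left(w,M \right)} = M w$
$z = -20$ ($z = -2 - 18 = -20$)
$\left(\left(-2 - 3\right) z R{\left(1,p \right)}\right)^{2} = \left(\left(-2 - 3\right) \left(-20\right) \left(\left(-7\right) 1\right)\right)^{2} = \left(\left(-5\right) \left(-20\right) \left(-7\right)\right)^{2} = \left(100 \left(-7\right)\right)^{2} = \left(-700\right)^{2} = 490000$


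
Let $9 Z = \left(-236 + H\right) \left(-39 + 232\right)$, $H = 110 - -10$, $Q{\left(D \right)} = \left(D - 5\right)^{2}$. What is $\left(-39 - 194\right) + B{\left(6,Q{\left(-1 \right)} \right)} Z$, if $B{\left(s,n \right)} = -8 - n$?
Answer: $\frac{982975}{9} \approx 1.0922 \cdot 10^{5}$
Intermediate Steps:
$Q{\left(D \right)} = \left(-5 + D\right)^{2}$
$H = 120$ ($H = 110 + 10 = 120$)
$Z = - \frac{22388}{9}$ ($Z = \frac{\left(-236 + 120\right) \left(-39 + 232\right)}{9} = \frac{\left(-116\right) 193}{9} = \frac{1}{9} \left(-22388\right) = - \frac{22388}{9} \approx -2487.6$)
$\left(-39 - 194\right) + B{\left(6,Q{\left(-1 \right)} \right)} Z = \left(-39 - 194\right) + \left(-8 - \left(-5 - 1\right)^{2}\right) \left(- \frac{22388}{9}\right) = -233 + \left(-8 - \left(-6\right)^{2}\right) \left(- \frac{22388}{9}\right) = -233 + \left(-8 - 36\right) \left(- \frac{22388}{9}\right) = -233 - - \frac{985072}{9} = -233 + \frac{985072}{9} = \frac{982975}{9}$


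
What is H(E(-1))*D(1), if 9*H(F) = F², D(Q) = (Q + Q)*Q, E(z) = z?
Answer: 2/9 ≈ 0.22222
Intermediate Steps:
D(Q) = 2*Q² (D(Q) = (2*Q)*Q = 2*Q²)
H(F) = F²/9
H(E(-1))*D(1) = ((⅑)*(-1)²)*(2*1²) = ((⅑)*1)*(2*1) = (⅑)*2 = 2/9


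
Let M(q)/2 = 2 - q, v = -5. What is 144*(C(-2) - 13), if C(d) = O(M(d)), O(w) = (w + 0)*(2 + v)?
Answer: -5328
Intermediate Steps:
M(q) = 4 - 2*q (M(q) = 2*(2 - q) = 4 - 2*q)
O(w) = -3*w (O(w) = (w + 0)*(2 - 5) = w*(-3) = -3*w)
C(d) = -12 + 6*d (C(d) = -3*(4 - 2*d) = -12 + 6*d)
144*(C(-2) - 13) = 144*((-12 + 6*(-2)) - 13) = 144*((-12 - 12) - 13) = 144*(-24 - 13) = 144*(-37) = -5328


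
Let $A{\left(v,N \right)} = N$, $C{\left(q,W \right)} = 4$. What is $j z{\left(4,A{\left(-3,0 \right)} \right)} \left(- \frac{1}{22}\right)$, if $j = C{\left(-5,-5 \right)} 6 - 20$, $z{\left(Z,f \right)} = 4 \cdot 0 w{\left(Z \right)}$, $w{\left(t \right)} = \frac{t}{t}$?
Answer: $0$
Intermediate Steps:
$w{\left(t \right)} = 1$
$z{\left(Z,f \right)} = 0$ ($z{\left(Z,f \right)} = 4 \cdot 0 \cdot 1 = 0 \cdot 1 = 0$)
$j = 4$ ($j = 4 \cdot 6 - 20 = 24 - 20 = 4$)
$j z{\left(4,A{\left(-3,0 \right)} \right)} \left(- \frac{1}{22}\right) = 4 \cdot 0 \left(- \frac{1}{22}\right) = 0 \left(\left(-1\right) \frac{1}{22}\right) = 0 \left(- \frac{1}{22}\right) = 0$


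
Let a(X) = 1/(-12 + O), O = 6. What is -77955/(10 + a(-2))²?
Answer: -2806380/3481 ≈ -806.20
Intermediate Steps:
a(X) = -⅙ (a(X) = 1/(-12 + 6) = 1/(-6) = -⅙)
-77955/(10 + a(-2))² = -77955/(10 - ⅙)² = -77955/((59/6)²) = -77955/3481/36 = -77955*36/3481 = -2806380/3481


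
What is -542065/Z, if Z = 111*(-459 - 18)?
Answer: 542065/52947 ≈ 10.238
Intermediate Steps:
Z = -52947 (Z = 111*(-477) = -52947)
-542065/Z = -542065/(-52947) = -542065*(-1/52947) = 542065/52947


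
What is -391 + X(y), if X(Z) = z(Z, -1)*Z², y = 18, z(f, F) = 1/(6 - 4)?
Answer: -229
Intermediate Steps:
z(f, F) = ½ (z(f, F) = 1/2 = ½)
X(Z) = Z²/2
-391 + X(y) = -391 + (½)*18² = -391 + (½)*324 = -391 + 162 = -229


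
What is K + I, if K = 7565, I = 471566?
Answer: 479131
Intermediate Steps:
K + I = 7565 + 471566 = 479131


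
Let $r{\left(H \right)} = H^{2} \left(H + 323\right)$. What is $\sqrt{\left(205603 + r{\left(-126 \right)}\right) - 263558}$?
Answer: $\sqrt{3069617} \approx 1752.0$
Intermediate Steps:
$r{\left(H \right)} = H^{2} \left(323 + H\right)$
$\sqrt{\left(205603 + r{\left(-126 \right)}\right) - 263558} = \sqrt{\left(205603 + \left(-126\right)^{2} \left(323 - 126\right)\right) - 263558} = \sqrt{\left(205603 + 15876 \cdot 197\right) - 263558} = \sqrt{\left(205603 + 3127572\right) - 263558} = \sqrt{3333175 - 263558} = \sqrt{3069617}$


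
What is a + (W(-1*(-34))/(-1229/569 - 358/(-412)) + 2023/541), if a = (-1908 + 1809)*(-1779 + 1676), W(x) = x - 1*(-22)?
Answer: 831539992456/81865743 ≈ 10157.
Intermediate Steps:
W(x) = 22 + x (W(x) = x + 22 = 22 + x)
a = 10197 (a = -99*(-103) = 10197)
a + (W(-1*(-34))/(-1229/569 - 358/(-412)) + 2023/541) = 10197 + ((22 - 1*(-34))/(-1229/569 - 358/(-412)) + 2023/541) = 10197 + ((22 + 34)/(-1229*1/569 - 358*(-1/412)) + 2023*(1/541)) = 10197 + (56/(-1229/569 + 179/206) + 2023/541) = 10197 + (56/(-151323/117214) + 2023/541) = 10197 + (56*(-117214/151323) + 2023/541) = 10197 + (-6563984/151323 + 2023/541) = 10197 - 3244988915/81865743 = 831539992456/81865743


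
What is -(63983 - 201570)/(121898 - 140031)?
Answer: -137587/18133 ≈ -7.5877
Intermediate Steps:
-(63983 - 201570)/(121898 - 140031) = -(-137587)/(-18133) = -(-137587)*(-1)/18133 = -1*137587/18133 = -137587/18133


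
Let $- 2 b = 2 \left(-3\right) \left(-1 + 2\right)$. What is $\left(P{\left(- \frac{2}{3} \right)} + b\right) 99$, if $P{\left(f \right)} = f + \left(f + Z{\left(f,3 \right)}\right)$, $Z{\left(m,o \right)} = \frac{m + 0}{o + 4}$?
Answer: $\frac{1089}{7} \approx 155.57$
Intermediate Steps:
$Z{\left(m,o \right)} = \frac{m}{4 + o}$
$b = 3$ ($b = - \frac{2 \left(-3\right) \left(-1 + 2\right)}{2} = - \frac{\left(-6\right) 1}{2} = \left(- \frac{1}{2}\right) \left(-6\right) = 3$)
$P{\left(f \right)} = \frac{15 f}{7}$ ($P{\left(f \right)} = f + \left(f + \frac{f}{4 + 3}\right) = f + \left(f + \frac{f}{7}\right) = f + \frac{8 f}{7} = \frac{15 f}{7}$)
$\left(P{\left(- \frac{2}{3} \right)} + b\right) 99 = \left(\frac{15 \left(- \frac{2}{3}\right)}{7} + 3\right) 99 = \left(\frac{15 \left(\left(-2\right) \frac{1}{3}\right)}{7} + 3\right) 99 = \left(\frac{15}{7} \left(- \frac{2}{3}\right) + 3\right) 99 = \left(- \frac{10}{7} + 3\right) 99 = \frac{11}{7} \cdot 99 = \frac{1089}{7}$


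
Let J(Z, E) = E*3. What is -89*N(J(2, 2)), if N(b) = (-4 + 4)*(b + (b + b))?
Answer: 0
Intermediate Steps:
J(Z, E) = 3*E
N(b) = 0 (N(b) = 0*(b + 2*b) = 0*(3*b) = 0)
-89*N(J(2, 2)) = -89*0 = 0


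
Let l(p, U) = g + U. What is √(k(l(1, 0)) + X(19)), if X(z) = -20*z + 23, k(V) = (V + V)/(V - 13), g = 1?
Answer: I*√12858/6 ≈ 18.899*I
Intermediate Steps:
l(p, U) = 1 + U
k(V) = 2*V/(-13 + V) (k(V) = (2*V)/(-13 + V) = 2*V/(-13 + V))
X(z) = 23 - 20*z
√(k(l(1, 0)) + X(19)) = √(2*(1 + 0)/(-13 + (1 + 0)) + (23 - 20*19)) = √(2*1/(-13 + 1) + (23 - 380)) = √(2*1/(-12) - 357) = √(2*1*(-1/12) - 357) = √(-⅙ - 357) = √(-2143/6) = I*√12858/6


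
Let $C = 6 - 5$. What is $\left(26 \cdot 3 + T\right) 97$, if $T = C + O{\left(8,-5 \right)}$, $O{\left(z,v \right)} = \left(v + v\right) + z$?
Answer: $7469$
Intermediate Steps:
$O{\left(z,v \right)} = z + 2 v$ ($O{\left(z,v \right)} = 2 v + z = z + 2 v$)
$C = 1$
$T = -1$ ($T = 1 + \left(8 + 2 \left(-5\right)\right) = 1 + \left(8 - 10\right) = 1 - 2 = -1$)
$\left(26 \cdot 3 + T\right) 97 = \left(26 \cdot 3 - 1\right) 97 = \left(78 - 1\right) 97 = 77 \cdot 97 = 7469$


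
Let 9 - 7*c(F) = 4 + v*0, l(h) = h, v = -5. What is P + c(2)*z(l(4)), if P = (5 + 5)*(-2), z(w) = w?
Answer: -120/7 ≈ -17.143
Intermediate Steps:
c(F) = 5/7 (c(F) = 9/7 - (4 - 5*0)/7 = 9/7 - (4 + 0)/7 = 9/7 - 1/7*4 = 9/7 - 4/7 = 5/7)
P = -20 (P = 10*(-2) = -20)
P + c(2)*z(l(4)) = -20 + (5/7)*4 = -20 + 20/7 = -120/7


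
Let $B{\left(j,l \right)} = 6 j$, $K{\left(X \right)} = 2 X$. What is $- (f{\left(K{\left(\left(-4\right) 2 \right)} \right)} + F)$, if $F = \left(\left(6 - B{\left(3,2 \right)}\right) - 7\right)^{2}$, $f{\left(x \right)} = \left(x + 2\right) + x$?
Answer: $-331$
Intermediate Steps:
$f{\left(x \right)} = 2 + 2 x$ ($f{\left(x \right)} = \left(2 + x\right) + x = 2 + 2 x$)
$F = 361$ ($F = \left(\left(6 - 6 \cdot 3\right) - 7\right)^{2} = \left(\left(6 - 18\right) - 7\right)^{2} = \left(-12 - 7\right)^{2} = \left(-19\right)^{2} = 361$)
$- (f{\left(K{\left(\left(-4\right) 2 \right)} \right)} + F) = - (\left(2 + 2 \cdot 2 \left(\left(-4\right) 2\right)\right) + 361) = - (\left(2 + 2 \cdot 2 \left(-8\right)\right) + 361) = - (\left(2 + 2 \left(-16\right)\right) + 361) = - (\left(2 - 32\right) + 361) = - (-30 + 361) = \left(-1\right) 331 = -331$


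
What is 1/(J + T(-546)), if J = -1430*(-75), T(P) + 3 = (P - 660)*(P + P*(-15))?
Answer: -1/9111417 ≈ -1.0975e-7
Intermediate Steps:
T(P) = -3 - 14*P*(-660 + P) (T(P) = -3 + (P - 660)*(P + P*(-15)) = -3 + (-660 + P)*(P - 15*P) = -3 + (-660 + P)*(-14*P) = -3 - 14*P*(-660 + P))
J = 107250
1/(J + T(-546)) = 1/(107250 + (-3 - 14*(-546)² + 9240*(-546))) = 1/(107250 + (-3 - 14*298116 - 5045040)) = 1/(107250 + (-3 - 4173624 - 5045040)) = 1/(107250 - 9218667) = 1/(-9111417) = -1/9111417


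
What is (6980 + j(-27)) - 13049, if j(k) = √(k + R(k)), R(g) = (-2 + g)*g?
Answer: -6069 + 6*√21 ≈ -6041.5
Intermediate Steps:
R(g) = g*(-2 + g)
j(k) = √(k + k*(-2 + k))
(6980 + j(-27)) - 13049 = (6980 + √(-27*(-1 - 27))) - 13049 = (6980 + √(-27*(-28))) - 13049 = (6980 + √756) - 13049 = (6980 + 6*√21) - 13049 = -6069 + 6*√21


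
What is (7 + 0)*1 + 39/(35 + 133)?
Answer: 405/56 ≈ 7.2321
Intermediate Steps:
(7 + 0)*1 + 39/(35 + 133) = 7*1 + 39/168 = 7 + 39*(1/168) = 7 + 13/56 = 405/56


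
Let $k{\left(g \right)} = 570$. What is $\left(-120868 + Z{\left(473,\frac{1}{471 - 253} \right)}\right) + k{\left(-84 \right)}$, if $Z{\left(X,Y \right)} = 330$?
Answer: $-119968$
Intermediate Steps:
$\left(-120868 + Z{\left(473,\frac{1}{471 - 253} \right)}\right) + k{\left(-84 \right)} = \left(-120868 + 330\right) + 570 = -120538 + 570 = -119968$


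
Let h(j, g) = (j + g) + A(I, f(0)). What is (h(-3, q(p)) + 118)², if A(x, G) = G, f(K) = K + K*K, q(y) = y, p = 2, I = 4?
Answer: 13689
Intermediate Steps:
f(K) = K + K²
h(j, g) = g + j (h(j, g) = (j + g) + 0*(1 + 0) = (g + j) + 0*1 = (g + j) + 0 = g + j)
(h(-3, q(p)) + 118)² = ((2 - 3) + 118)² = (-1 + 118)² = 117² = 13689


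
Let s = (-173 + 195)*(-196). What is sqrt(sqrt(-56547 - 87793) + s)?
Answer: sqrt(-4312 + 2*I*sqrt(36085)) ≈ 2.89 + 65.729*I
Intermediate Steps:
s = -4312 (s = 22*(-196) = -4312)
sqrt(sqrt(-56547 - 87793) + s) = sqrt(sqrt(-56547 - 87793) - 4312) = sqrt(sqrt(-144340) - 4312) = sqrt(2*I*sqrt(36085) - 4312) = sqrt(-4312 + 2*I*sqrt(36085))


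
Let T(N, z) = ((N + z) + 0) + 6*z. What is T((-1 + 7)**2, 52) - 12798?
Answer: -12398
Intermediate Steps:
T(N, z) = N + 7*z (T(N, z) = (N + z) + 6*z = N + 7*z)
T((-1 + 7)**2, 52) - 12798 = ((-1 + 7)**2 + 7*52) - 12798 = (6**2 + 364) - 12798 = (36 + 364) - 12798 = 400 - 12798 = -12398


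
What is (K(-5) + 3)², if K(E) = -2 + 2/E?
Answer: 9/25 ≈ 0.36000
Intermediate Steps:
(K(-5) + 3)² = ((-2 + 2/(-5)) + 3)² = ((-2 + 2*(-⅕)) + 3)² = ((-2 - ⅖) + 3)² = (-12/5 + 3)² = (⅗)² = 9/25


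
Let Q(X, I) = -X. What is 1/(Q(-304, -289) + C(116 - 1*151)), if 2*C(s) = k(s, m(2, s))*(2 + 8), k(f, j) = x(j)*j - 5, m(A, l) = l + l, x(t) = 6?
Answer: -1/1821 ≈ -0.00054915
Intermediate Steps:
m(A, l) = 2*l
k(f, j) = -5 + 6*j (k(f, j) = 6*j - 5 = -5 + 6*j)
C(s) = -25 + 60*s (C(s) = ((-5 + 6*(2*s))*(2 + 8))/2 = ((-5 + 12*s)*10)/2 = (-50 + 120*s)/2 = -25 + 60*s)
1/(Q(-304, -289) + C(116 - 1*151)) = 1/(-1*(-304) + (-25 + 60*(116 - 1*151))) = 1/(304 + (-25 + 60*(116 - 151))) = 1/(304 + (-25 + 60*(-35))) = 1/(304 + (-25 - 2100)) = 1/(304 - 2125) = 1/(-1821) = -1/1821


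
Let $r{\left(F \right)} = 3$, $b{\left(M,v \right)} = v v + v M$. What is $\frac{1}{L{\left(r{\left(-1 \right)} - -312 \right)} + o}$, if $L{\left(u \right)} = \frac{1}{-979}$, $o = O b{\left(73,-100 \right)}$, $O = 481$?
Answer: $\frac{979}{1271427299} \approx 7.7 \cdot 10^{-7}$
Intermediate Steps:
$b{\left(M,v \right)} = v^{2} + M v$
$o = 1298700$ ($o = 481 \left(- 100 \left(73 - 100\right)\right) = 481 \left(\left(-100\right) \left(-27\right)\right) = 481 \cdot 2700 = 1298700$)
$L{\left(u \right)} = - \frac{1}{979}$
$\frac{1}{L{\left(r{\left(-1 \right)} - -312 \right)} + o} = \frac{1}{- \frac{1}{979} + 1298700} = \frac{1}{\frac{1271427299}{979}} = \frac{979}{1271427299}$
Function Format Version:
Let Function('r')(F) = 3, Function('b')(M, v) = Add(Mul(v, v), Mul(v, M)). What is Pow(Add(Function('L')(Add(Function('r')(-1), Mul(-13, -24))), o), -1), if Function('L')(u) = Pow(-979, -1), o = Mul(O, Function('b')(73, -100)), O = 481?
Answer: Rational(979, 1271427299) ≈ 7.7000e-7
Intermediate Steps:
Function('b')(M, v) = Add(Pow(v, 2), Mul(M, v))
o = 1298700 (o = Mul(481, Mul(-100, Add(73, -100))) = Mul(481, Mul(-100, -27)) = Mul(481, 2700) = 1298700)
Function('L')(u) = Rational(-1, 979)
Pow(Add(Function('L')(Add(Function('r')(-1), Mul(-13, -24))), o), -1) = Pow(Add(Rational(-1, 979), 1298700), -1) = Pow(Rational(1271427299, 979), -1) = Rational(979, 1271427299)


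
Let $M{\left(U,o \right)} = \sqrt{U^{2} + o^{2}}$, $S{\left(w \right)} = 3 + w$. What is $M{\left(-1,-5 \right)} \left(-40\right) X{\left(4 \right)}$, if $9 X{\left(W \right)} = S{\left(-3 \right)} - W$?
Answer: $\frac{160 \sqrt{26}}{9} \approx 90.649$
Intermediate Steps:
$X{\left(W \right)} = - \frac{W}{9}$ ($X{\left(W \right)} = \frac{\left(3 - 3\right) - W}{9} = \frac{0 - W}{9} = \frac{\left(-1\right) W}{9} = - \frac{W}{9}$)
$M{\left(-1,-5 \right)} \left(-40\right) X{\left(4 \right)} = \sqrt{\left(-1\right)^{2} + \left(-5\right)^{2}} \left(-40\right) \left(\left(- \frac{1}{9}\right) 4\right) = \sqrt{1 + 25} \left(-40\right) \left(- \frac{4}{9}\right) = \sqrt{26} \left(-40\right) \left(- \frac{4}{9}\right) = - 40 \sqrt{26} \left(- \frac{4}{9}\right) = \frac{160 \sqrt{26}}{9}$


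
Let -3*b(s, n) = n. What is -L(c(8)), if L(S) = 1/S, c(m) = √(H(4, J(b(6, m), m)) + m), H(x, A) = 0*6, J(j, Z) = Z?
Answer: -√2/4 ≈ -0.35355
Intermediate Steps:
b(s, n) = -n/3
H(x, A) = 0
c(m) = √m (c(m) = √(0 + m) = √m)
-L(c(8)) = -1/(√8) = -1/(2*√2) = -√2/4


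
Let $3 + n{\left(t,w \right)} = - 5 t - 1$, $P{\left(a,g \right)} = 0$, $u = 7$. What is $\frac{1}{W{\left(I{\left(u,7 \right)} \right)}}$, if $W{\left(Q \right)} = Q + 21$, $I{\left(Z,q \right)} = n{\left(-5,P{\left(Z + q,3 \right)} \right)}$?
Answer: $\frac{1}{42} \approx 0.02381$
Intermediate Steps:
$n{\left(t,w \right)} = -4 - 5 t$ ($n{\left(t,w \right)} = -3 - \left(1 + 5 t\right) = -4 - 5 t$)
$I{\left(Z,q \right)} = 21$ ($I{\left(Z,q \right)} = -4 - -25 = -4 + 25 = 21$)
$W{\left(Q \right)} = 21 + Q$
$\frac{1}{W{\left(I{\left(u,7 \right)} \right)}} = \frac{1}{21 + 21} = \frac{1}{42}$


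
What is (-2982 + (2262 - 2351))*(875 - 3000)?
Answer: 6525875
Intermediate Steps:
(-2982 + (2262 - 2351))*(875 - 3000) = (-2982 - 89)*(-2125) = -3071*(-2125) = 6525875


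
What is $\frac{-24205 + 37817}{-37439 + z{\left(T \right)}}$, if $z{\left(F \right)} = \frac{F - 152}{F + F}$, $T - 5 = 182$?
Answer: $- \frac{5090888}{14002151} \approx -0.36358$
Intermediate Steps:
$T = 187$ ($T = 5 + 182 = 187$)
$z{\left(F \right)} = \frac{-152 + F}{2 F}$
$\frac{-24205 + 37817}{-37439 + z{\left(T \right)}} = \frac{-24205 + 37817}{-37439 + \frac{-152 + 187}{2 \cdot 187}} = \frac{13612}{-37439 + \frac{1}{2} \cdot \frac{1}{187} \cdot 35} = \frac{13612}{-37439 + \frac{35}{374}} = \frac{13612}{- \frac{14002151}{374}} = 13612 \left(- \frac{374}{14002151}\right) = - \frac{5090888}{14002151}$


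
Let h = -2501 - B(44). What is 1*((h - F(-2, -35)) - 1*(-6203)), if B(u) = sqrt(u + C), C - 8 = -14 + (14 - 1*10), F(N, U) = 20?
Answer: 3682 - sqrt(42) ≈ 3675.5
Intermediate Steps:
C = -2 (C = 8 + (-14 + (14 - 1*10)) = 8 + (-14 + (14 - 10)) = 8 + (-14 + 4) = 8 - 10 = -2)
B(u) = sqrt(-2 + u) (B(u) = sqrt(u - 2) = sqrt(-2 + u))
h = -2501 - sqrt(42) (h = -2501 - sqrt(-2 + 44) = -2501 - sqrt(42) ≈ -2507.5)
1*((h - F(-2, -35)) - 1*(-6203)) = 1*(((-2501 - sqrt(42)) - 1*20) - 1*(-6203)) = 1*(((-2501 - sqrt(42)) - 20) + 6203) = 1*((-2521 - sqrt(42)) + 6203) = 1*(3682 - sqrt(42)) = 3682 - sqrt(42)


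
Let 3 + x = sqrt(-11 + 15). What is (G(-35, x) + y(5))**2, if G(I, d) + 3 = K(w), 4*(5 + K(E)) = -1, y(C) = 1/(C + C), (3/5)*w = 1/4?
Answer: 26569/400 ≈ 66.422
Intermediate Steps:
w = 5/12 (w = 5*(1/4)/3 = 5*(1*(1/4))/3 = (5/3)*(1/4) = 5/12 ≈ 0.41667)
x = -1 (x = -3 + sqrt(-11 + 15) = -3 + sqrt(4) = -3 + 2 = -1)
y(C) = 1/(2*C)
K(E) = -21/4 (K(E) = -5 + (1/4)*(-1) = -5 - 1/4 = -21/4)
G(I, d) = -33/4 (G(I, d) = -3 - 21/4 = -33/4)
(G(-35, x) + y(5))**2 = (-33/4 + (1/2)/5)**2 = (-33/4 + (1/2)*(1/5))**2 = (-33/4 + 1/10)**2 = (-163/20)**2 = 26569/400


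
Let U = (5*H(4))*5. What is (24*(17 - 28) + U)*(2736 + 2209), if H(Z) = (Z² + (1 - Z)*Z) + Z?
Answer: -316480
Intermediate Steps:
H(Z) = Z + Z² + Z*(1 - Z) (H(Z) = (Z² + Z*(1 - Z)) + Z = Z + Z² + Z*(1 - Z))
U = 200 (U = (5*(2*4))*5 = (5*8)*5 = 40*5 = 200)
(24*(17 - 28) + U)*(2736 + 2209) = (24*(17 - 28) + 200)*(2736 + 2209) = (24*(-11) + 200)*4945 = (-264 + 200)*4945 = -64*4945 = -316480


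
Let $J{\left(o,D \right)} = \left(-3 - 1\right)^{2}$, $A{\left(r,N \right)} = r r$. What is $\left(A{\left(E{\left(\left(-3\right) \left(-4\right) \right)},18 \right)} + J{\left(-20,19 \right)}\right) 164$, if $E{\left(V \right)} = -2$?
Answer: $3280$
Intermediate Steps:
$A{\left(r,N \right)} = r^{2}$
$J{\left(o,D \right)} = 16$ ($J{\left(o,D \right)} = \left(-4\right)^{2} = 16$)
$\left(A{\left(E{\left(\left(-3\right) \left(-4\right) \right)},18 \right)} + J{\left(-20,19 \right)}\right) 164 = \left(\left(-2\right)^{2} + 16\right) 164 = \left(4 + 16\right) 164 = 20 \cdot 164 = 3280$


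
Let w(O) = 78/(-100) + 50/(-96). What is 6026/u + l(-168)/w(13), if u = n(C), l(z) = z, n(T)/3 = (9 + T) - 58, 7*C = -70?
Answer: 3753802/39471 ≈ 95.103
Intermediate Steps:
C = -10 (C = (1/7)*(-70) = -10)
n(T) = -147 + 3*T (n(T) = 3*((9 + T) - 58) = 3*(-49 + T) = -147 + 3*T)
u = -177 (u = -147 + 3*(-10) = -147 - 30 = -177)
w(O) = -1561/1200 (w(O) = 78*(-1/100) + 50*(-1/96) = -39/50 - 25/48 = -1561/1200)
6026/u + l(-168)/w(13) = 6026/(-177) - 168/(-1561/1200) = 6026*(-1/177) - 168*(-1200/1561) = -6026/177 + 28800/223 = 3753802/39471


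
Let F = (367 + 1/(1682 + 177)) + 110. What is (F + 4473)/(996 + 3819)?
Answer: 9202051/8951085 ≈ 1.0280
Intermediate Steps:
F = 886744/1859 (F = (367 + 1/1859) + 110 = 682254/1859 + 110 = 886744/1859 ≈ 477.00)
(F + 4473)/(996 + 3819) = (886744/1859 + 4473)/(996 + 3819) = (9202051/1859)/4815 = (9202051/1859)*(1/4815) = 9202051/8951085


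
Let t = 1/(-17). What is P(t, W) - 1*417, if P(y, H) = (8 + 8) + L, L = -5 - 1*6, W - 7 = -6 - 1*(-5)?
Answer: -412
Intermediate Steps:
t = -1/17 ≈ -0.058824
W = 6 (W = 7 + (-6 - 1*(-5)) = 7 + (-6 + 5) = 7 - 1 = 6)
L = -11 (L = -5 - 6 = -11)
P(y, H) = 5 (P(y, H) = (8 + 8) - 11 = 16 - 11 = 5)
P(t, W) - 1*417 = 5 - 1*417 = 5 - 417 = -412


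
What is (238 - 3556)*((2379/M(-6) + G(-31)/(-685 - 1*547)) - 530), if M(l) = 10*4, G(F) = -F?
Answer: 686965593/440 ≈ 1.5613e+6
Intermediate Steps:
M(l) = 40
(238 - 3556)*((2379/M(-6) + G(-31)/(-685 - 1*547)) - 530) = (238 - 3556)*((2379/40 + (-1*(-31))/(-685 - 1*547)) - 530) = -3318*((2379*(1/40) + 31/(-685 - 547)) - 530) = -3318*((2379/40 + 31/(-1232)) - 530) = -3318*((2379/40 + 31*(-1/1232)) - 530) = -3318*((2379/40 - 31/1232) - 530) = -3318*(366211/6160 - 530) = -3318*(-2898589/6160) = 686965593/440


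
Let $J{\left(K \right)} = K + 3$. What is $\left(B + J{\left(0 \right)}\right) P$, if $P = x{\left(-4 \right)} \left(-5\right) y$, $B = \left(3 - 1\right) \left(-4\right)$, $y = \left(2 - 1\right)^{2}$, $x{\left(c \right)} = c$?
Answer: $-100$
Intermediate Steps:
$J{\left(K \right)} = 3 + K$
$y = 1$ ($y = 1^{2} = 1$)
$B = -8$ ($B = 2 \left(-4\right) = -8$)
$P = 20$ ($P = \left(-4\right) \left(-5\right) 1 = 20 \cdot 1 = 20$)
$\left(B + J{\left(0 \right)}\right) P = \left(-8 + \left(3 + 0\right)\right) 20 = \left(-8 + 3\right) 20 = \left(-5\right) 20 = -100$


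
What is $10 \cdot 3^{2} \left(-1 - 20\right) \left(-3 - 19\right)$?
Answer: $41580$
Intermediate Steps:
$10 \cdot 3^{2} \left(-1 - 20\right) \left(-3 - 19\right) = 10 \cdot 9 \left(\left(-21\right) \left(-22\right)\right) = 90 \cdot 462 = 41580$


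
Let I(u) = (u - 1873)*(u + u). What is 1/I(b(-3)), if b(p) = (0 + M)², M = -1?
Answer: -1/3744 ≈ -0.00026709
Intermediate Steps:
b(p) = 1 (b(p) = (0 - 1)² = (-1)² = 1)
I(u) = 2*u*(-1873 + u) (I(u) = (-1873 + u)*(2*u) = 2*u*(-1873 + u))
1/I(b(-3)) = 1/(2*1*(-1873 + 1)) = 1/(2*1*(-1872)) = 1/(-3744) = -1/3744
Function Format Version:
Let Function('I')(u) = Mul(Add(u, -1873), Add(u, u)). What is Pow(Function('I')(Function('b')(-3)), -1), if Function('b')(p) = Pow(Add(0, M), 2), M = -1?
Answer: Rational(-1, 3744) ≈ -0.00026709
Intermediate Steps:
Function('b')(p) = 1 (Function('b')(p) = Pow(Add(0, -1), 2) = Pow(-1, 2) = 1)
Function('I')(u) = Mul(2, u, Add(-1873, u)) (Function('I')(u) = Mul(Add(-1873, u), Mul(2, u)) = Mul(2, u, Add(-1873, u)))
Pow(Function('I')(Function('b')(-3)), -1) = Pow(Mul(2, 1, Add(-1873, 1)), -1) = Pow(Mul(2, 1, -1872), -1) = Pow(-3744, -1) = Rational(-1, 3744)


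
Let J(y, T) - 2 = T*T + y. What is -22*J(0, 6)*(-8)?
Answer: 6688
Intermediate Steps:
J(y, T) = 2 + y + T² (J(y, T) = 2 + (T*T + y) = 2 + (T² + y) = 2 + (y + T²) = 2 + y + T²)
-22*J(0, 6)*(-8) = -22*(2 + 0 + 6²)*(-8) = -22*(2 + 0 + 36)*(-8) = -22*38*(-8) = -836*(-8) = 6688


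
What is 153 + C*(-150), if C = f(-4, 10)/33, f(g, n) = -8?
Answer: 2083/11 ≈ 189.36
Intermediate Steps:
C = -8/33 ≈ -0.24242
153 + C*(-150) = 153 - 8/33*(-150) = 153 + 400/11 = 2083/11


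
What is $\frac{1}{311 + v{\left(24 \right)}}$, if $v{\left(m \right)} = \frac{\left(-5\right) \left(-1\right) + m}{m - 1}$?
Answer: $\frac{23}{7182} \approx 0.0032024$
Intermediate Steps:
$v{\left(m \right)} = \frac{5 + m}{-1 + m}$
$\frac{1}{311 + v{\left(24 \right)}} = \frac{1}{311 + \frac{5 + 24}{-1 + 24}} = \frac{1}{311 + \frac{1}{23} \cdot 29} = \frac{1}{311 + \frac{29}{23}} = \frac{1}{\frac{7182}{23}} = \frac{23}{7182}$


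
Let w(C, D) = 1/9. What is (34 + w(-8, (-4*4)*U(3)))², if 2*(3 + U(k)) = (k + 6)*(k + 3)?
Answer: 94249/81 ≈ 1163.6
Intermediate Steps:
U(k) = -3 + (3 + k)*(6 + k)/2 (U(k) = -3 + ((k + 6)*(k + 3))/2 = -3 + ((6 + k)*(3 + k))/2 = -3 + ((3 + k)*(6 + k))/2 = -3 + (3 + k)*(6 + k)/2)
w(C, D) = ⅑
(34 + w(-8, (-4*4)*U(3)))² = (34 + ⅑)² = (307/9)² = 94249/81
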